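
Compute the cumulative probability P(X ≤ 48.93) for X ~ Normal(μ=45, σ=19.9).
0.578277

We have X ~ Normal(μ=45, σ=19.9).

The CDF gives us P(X ≤ k).

Using the CDF:
P(X ≤ 48.93) = 0.578277

This means there's approximately a 57.8% chance that X is at most 48.93.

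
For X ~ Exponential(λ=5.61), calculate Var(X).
0.0318

We have X ~ Exponential(λ=5.61).

For an Exponential distribution with λ=5.61:
Var(X) = 0.0318

The variance measures the spread of the distribution around the mean.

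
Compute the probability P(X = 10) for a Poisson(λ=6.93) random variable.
0.068851

We have X ~ Poisson(λ=6.93).

For a Poisson distribution, the PMF gives us the probability of each outcome.

Using the PMF formula:
P(X = 10) = 0.068851

Rounded to 4 decimal places: 0.0689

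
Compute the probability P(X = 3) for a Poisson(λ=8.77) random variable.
0.017462

We have X ~ Poisson(λ=8.77).

For a Poisson distribution, the PMF gives us the probability of each outcome.

Using the PMF formula:
P(X = 3) = 0.017462

Rounded to 4 decimal places: 0.0175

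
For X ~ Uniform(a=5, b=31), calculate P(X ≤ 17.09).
0.465000

We have X ~ Uniform(a=5, b=31).

The CDF gives us P(X ≤ k).

Using the CDF:
P(X ≤ 17.09) = 0.465000

This means there's approximately a 46.5% chance that X is at most 17.09.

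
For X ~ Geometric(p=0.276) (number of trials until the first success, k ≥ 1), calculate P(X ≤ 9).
0.945343

We have X ~ Geometric(p=0.276) (number of trials until the first success, k ≥ 1).

The CDF gives us P(X ≤ k).

Using the CDF:
P(X ≤ 9) = 0.945343

This means there's approximately a 94.5% chance that X is at most 9.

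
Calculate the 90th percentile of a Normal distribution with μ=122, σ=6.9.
130.8427

We have X ~ Normal(μ=122, σ=6.9).

We want to find x such that P(X ≤ x) = 0.9.

This is the 90th percentile, which means 90% of values fall below this point.

Using the inverse CDF (quantile function):
x = F⁻¹(0.9) = 130.8427

Verification: P(X ≤ 130.8427) = 0.9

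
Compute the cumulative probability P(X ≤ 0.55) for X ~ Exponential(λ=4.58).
0.919460

We have X ~ Exponential(λ=4.58).

The CDF gives us P(X ≤ k).

Using the CDF:
P(X ≤ 0.55) = 0.919460

This means there's approximately a 91.9% chance that X is at most 0.55.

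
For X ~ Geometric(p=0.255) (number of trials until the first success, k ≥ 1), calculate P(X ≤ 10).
0.947330

We have X ~ Geometric(p=0.255) (number of trials until the first success, k ≥ 1).

The CDF gives us P(X ≤ k).

Using the CDF:
P(X ≤ 10) = 0.947330

This means there's approximately a 94.7% chance that X is at most 10.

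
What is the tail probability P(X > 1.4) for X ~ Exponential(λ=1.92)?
0.068017

We have X ~ Exponential(λ=1.92).

P(X > 1.4) = 1 - P(X ≤ 1.4)
                = 1 - F(1.4)
                = 1 - 0.931983
                = 0.068017

So there's approximately a 6.8% chance that X exceeds 1.4.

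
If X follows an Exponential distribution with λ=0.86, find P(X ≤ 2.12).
0.838492

We have X ~ Exponential(λ=0.86).

The CDF gives us P(X ≤ k).

Using the CDF:
P(X ≤ 2.12) = 0.838492

This means there's approximately a 83.8% chance that X is at most 2.12.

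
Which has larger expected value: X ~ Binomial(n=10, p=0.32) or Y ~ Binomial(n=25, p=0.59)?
Y has larger mean (14.7500 > 3.2000)

Compute the expected value for each distribution:

X ~ Binomial(n=10, p=0.32):
E[X] = 3.2000

Y ~ Binomial(n=25, p=0.59):
E[Y] = 14.7500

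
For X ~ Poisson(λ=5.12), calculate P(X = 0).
0.005976

We have X ~ Poisson(λ=5.12).

For a Poisson distribution, the PMF gives us the probability of each outcome.

Using the PMF formula:
P(X = 0) = 0.005976

Rounded to 4 decimal places: 0.0060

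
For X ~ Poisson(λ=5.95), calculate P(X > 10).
0.040590

We have X ~ Poisson(λ=5.95).

P(X > 10) = 1 - P(X ≤ 10)
                = 1 - F(10)
                = 1 - 0.959410
                = 0.040590

So there's approximately a 4.1% chance that X exceeds 10.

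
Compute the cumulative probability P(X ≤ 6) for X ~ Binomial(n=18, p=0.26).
0.836985

We have X ~ Binomial(n=18, p=0.26).

The CDF gives us P(X ≤ k).

Using the CDF:
P(X ≤ 6) = 0.836985

This means there's approximately a 83.7% chance that X is at most 6.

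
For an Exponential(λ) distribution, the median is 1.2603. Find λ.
λ = 0.5500

For X ~ Exponential(λ), the CDF is F(x) = 1 - e^(-λx).
The median m satisfies F(m) = 0.5:
1 - e^(-λm) = 0.5
e^(-λm) = 0.5
λm = ln(2)
m = ln(2) / λ

Given m = 1.2603:
λ = ln(2) / 1.2603 = 0.693147 / 1.2603 = 0.5500

Verification: ln(2) / 0.5500 = 1.2603 ✓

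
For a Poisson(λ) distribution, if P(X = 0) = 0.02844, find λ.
λ = 3.5600

For a Poisson(λ) distribution, the PMF at 0 is:
P(X = 0) = λ^0 e^(-λ) / 0! = e^(-λ)

Given P(X = 0) = 0.02844:
e^(-λ) = 0.02844
-λ = ln(0.02844)
λ = -ln(0.02844) = 3.5600

Verification: e^(-3.5600) = 0.02844 ✓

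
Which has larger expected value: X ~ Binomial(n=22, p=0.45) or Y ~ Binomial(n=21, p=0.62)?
Y has larger mean (13.0200 > 9.9000)

Compute the expected value for each distribution:

X ~ Binomial(n=22, p=0.45):
E[X] = 9.9000

Y ~ Binomial(n=21, p=0.62):
E[Y] = 13.0200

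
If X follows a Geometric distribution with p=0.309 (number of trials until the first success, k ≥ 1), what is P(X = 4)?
0.101951

We have X ~ Geometric(p=0.309) (number of trials until the first success, k ≥ 1).

For a Geometric distribution, the PMF gives us the probability of each outcome.

Using the PMF formula:
P(X = 4) = 0.101951

Rounded to 4 decimal places: 0.1020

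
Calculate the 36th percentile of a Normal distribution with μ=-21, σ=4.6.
-22.6489

We have X ~ Normal(μ=-21, σ=4.6).

We want to find x such that P(X ≤ x) = 0.36.

This is the 36th percentile, which means 36% of values fall below this point.

Using the inverse CDF (quantile function):
x = F⁻¹(0.36) = -22.6489

Verification: P(X ≤ -22.6489) = 0.36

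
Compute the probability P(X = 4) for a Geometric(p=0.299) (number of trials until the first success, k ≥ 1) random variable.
0.102997

We have X ~ Geometric(p=0.299) (number of trials until the first success, k ≥ 1).

For a Geometric distribution, the PMF gives us the probability of each outcome.

Using the PMF formula:
P(X = 4) = 0.102997

Rounded to 4 decimal places: 0.1030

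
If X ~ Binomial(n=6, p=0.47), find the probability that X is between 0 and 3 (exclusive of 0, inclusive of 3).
0.688519

We have X ~ Binomial(n=6, p=0.47).

To find P(0 < X ≤ 3), we use:
P(0 < X ≤ 3) = P(X ≤ 3) - P(X ≤ 0)
                 = F(3) - F(0)
                 = 0.710684 - 0.022164
                 = 0.688519

So there's approximately a 68.9% chance that X falls in this range.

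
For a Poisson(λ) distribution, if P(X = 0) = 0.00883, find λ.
λ = 4.7296

For a Poisson(λ) distribution, the PMF at 0 is:
P(X = 0) = λ^0 e^(-λ) / 0! = e^(-λ)

Given P(X = 0) = 0.00883:
e^(-λ) = 0.00883
-λ = ln(0.00883)
λ = -ln(0.00883) = 4.7296

Verification: e^(-4.7296) = 0.00883 ✓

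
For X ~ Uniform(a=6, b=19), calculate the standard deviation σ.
3.7528

We have X ~ Uniform(a=6, b=19).

For a Uniform distribution with a=6, b=19:
σ = √Var(X) = 3.7528

The standard deviation is the square root of the variance.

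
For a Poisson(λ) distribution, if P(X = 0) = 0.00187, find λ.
λ = 6.2818

For a Poisson(λ) distribution, the PMF at 0 is:
P(X = 0) = λ^0 e^(-λ) / 0! = e^(-λ)

Given P(X = 0) = 0.00187:
e^(-λ) = 0.00187
-λ = ln(0.00187)
λ = -ln(0.00187) = 6.2818

Verification: e^(-6.2818) = 0.00187 ✓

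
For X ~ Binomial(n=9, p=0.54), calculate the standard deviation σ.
1.4952

We have X ~ Binomial(n=9, p=0.54).

For a Binomial distribution with n=9, p=0.54:
σ = √Var(X) = 1.4952

The standard deviation is the square root of the variance.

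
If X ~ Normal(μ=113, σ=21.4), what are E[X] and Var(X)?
E[X] = 113.0000, Var(X) = 457.9600

We have X ~ Normal(μ=113, σ=21.4).

For a Normal distribution with μ=113, σ=21.4:

Expected value:
E[X] = 113.0000

Variance:
Var(X) = 457.9600

Standard deviation:
σ = √Var(X) = 21.4000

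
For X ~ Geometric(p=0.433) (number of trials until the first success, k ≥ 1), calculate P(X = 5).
0.044753

We have X ~ Geometric(p=0.433) (number of trials until the first success, k ≥ 1).

For a Geometric distribution, the PMF gives us the probability of each outcome.

Using the PMF formula:
P(X = 5) = 0.044753

Rounded to 4 decimal places: 0.0448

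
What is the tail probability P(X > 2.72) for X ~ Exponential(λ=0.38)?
0.355724

We have X ~ Exponential(λ=0.38).

P(X > 2.72) = 1 - P(X ≤ 2.72)
                = 1 - F(2.72)
                = 1 - 0.644276
                = 0.355724

So there's approximately a 35.6% chance that X exceeds 2.72.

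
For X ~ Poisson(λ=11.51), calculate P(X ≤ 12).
0.631815

We have X ~ Poisson(λ=11.51).

The CDF gives us P(X ≤ k).

Using the CDF:
P(X ≤ 12) = 0.631815

This means there's approximately a 63.2% chance that X is at most 12.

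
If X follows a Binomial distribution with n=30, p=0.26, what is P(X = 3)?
0.021023

We have X ~ Binomial(n=30, p=0.26).

For a Binomial distribution, the PMF gives us the probability of each outcome.

Using the PMF formula:
P(X = 3) = 0.021023

Rounded to 4 decimal places: 0.0210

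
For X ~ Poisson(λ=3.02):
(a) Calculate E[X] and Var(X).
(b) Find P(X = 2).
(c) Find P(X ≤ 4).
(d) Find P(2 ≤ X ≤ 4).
(a) E[X] = 3.0200, Var(X) = 3.0200
(b) P(X = 2) = 0.222543
(c) P(X ≤ 4) = 0.811891
(d) P(2 ≤ X ≤ 4) = 0.615711

We have X ~ Poisson(λ=3.02).

(a) Moments:
E[X] = 3.0200
Var(X) = 3.0200
σ = √Var(X) = 1.7378

(b) Point probability using PMF:
P(X = 2) = 0.222543

(c) Cumulative probability using CDF:
P(X ≤ 4) = F(4) = 0.811891

(d) Range probability:
P(2 ≤ X ≤ 4) = P(X ≤ 4) - P(X ≤ 1)
                   = F(4) - F(1)
                   = 0.811891 - 0.196181
                   = 0.615711

This means approximately 61.6% of outcomes fall in the interval [2, 4].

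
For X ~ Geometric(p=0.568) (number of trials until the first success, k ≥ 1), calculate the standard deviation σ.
1.1572

We have X ~ Geometric(p=0.568) (number of trials until the first success, k ≥ 1).

For a Geometric distribution with p=0.568 (number of trials until the first success, k ≥ 1):
σ = √Var(X) = 1.1572

The standard deviation is the square root of the variance.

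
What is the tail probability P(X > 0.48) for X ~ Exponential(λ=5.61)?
0.067691

We have X ~ Exponential(λ=5.61).

P(X > 0.48) = 1 - P(X ≤ 0.48)
                = 1 - F(0.48)
                = 1 - 0.932309
                = 0.067691

So there's approximately a 6.8% chance that X exceeds 0.48.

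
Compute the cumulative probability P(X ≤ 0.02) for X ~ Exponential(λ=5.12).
0.097332

We have X ~ Exponential(λ=5.12).

The CDF gives us P(X ≤ k).

Using the CDF:
P(X ≤ 0.02) = 0.097332

This means there's approximately a 9.7% chance that X is at most 0.02.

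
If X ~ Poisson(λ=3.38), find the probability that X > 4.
0.252108

We have X ~ Poisson(λ=3.38).

P(X > 4) = 1 - P(X ≤ 4)
                = 1 - F(4)
                = 1 - 0.747892
                = 0.252108

So there's approximately a 25.2% chance that X exceeds 4.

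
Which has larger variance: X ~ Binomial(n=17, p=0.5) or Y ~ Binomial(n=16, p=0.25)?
X has larger variance (4.2500 > 3.0000)

Compute the variance for each distribution:

X ~ Binomial(n=17, p=0.5):
Var(X) = 4.2500

Y ~ Binomial(n=16, p=0.25):
Var(Y) = 3.0000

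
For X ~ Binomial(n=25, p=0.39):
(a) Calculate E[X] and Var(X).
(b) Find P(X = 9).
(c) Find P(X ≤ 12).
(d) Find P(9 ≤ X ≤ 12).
(a) E[X] = 9.7500, Var(X) = 5.9475
(b) P(X = 9) = 0.156719
(c) P(X ≤ 12) = 0.869686
(d) P(9 ≤ X ≤ 12) = 0.561057

We have X ~ Binomial(n=25, p=0.39).

(a) Moments:
E[X] = 9.7500
Var(X) = 5.9475
σ = √Var(X) = 2.4387

(b) Point probability using PMF:
P(X = 9) = 0.156719

(c) Cumulative probability using CDF:
P(X ≤ 12) = F(12) = 0.869686

(d) Range probability:
P(9 ≤ X ≤ 12) = P(X ≤ 12) - P(X ≤ 8)
                   = F(12) - F(8)
                   = 0.869686 - 0.308628
                   = 0.561057

This means approximately 56.1% of outcomes fall in the interval [9, 12].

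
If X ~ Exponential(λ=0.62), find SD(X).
1.6129

We have X ~ Exponential(λ=0.62).

For an Exponential distribution with λ=0.62:
σ = √Var(X) = 1.6129

The standard deviation is the square root of the variance.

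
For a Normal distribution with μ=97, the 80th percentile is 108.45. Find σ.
σ = 13.6047

For X ~ Normal(μ, σ), the p-th percentile satisfies x = μ + z_p × σ,
where z_p = Φ⁻¹(p) is the standard normal quantile.

Step 1: z_{0.8} = Φ⁻¹(0.8) = 0.8416

Step 2: Solve for σ:
108.45 = 97 + 0.8416 × σ
σ = (108.45 - 97) / 0.8416
σ = 11.45 / 0.8416
σ = 13.6047

Verification: μ + z × σ = 97 + 0.8416 × 13.6047 = 108.45 ✓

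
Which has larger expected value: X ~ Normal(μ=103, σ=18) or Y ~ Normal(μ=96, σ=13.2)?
X has larger mean (103.0000 > 96.0000)

Compute the expected value for each distribution:

X ~ Normal(μ=103, σ=18):
E[X] = 103.0000

Y ~ Normal(μ=96, σ=13.2):
E[Y] = 96.0000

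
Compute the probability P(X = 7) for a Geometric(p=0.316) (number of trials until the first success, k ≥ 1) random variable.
0.032361

We have X ~ Geometric(p=0.316) (number of trials until the first success, k ≥ 1).

For a Geometric distribution, the PMF gives us the probability of each outcome.

Using the PMF formula:
P(X = 7) = 0.032361

Rounded to 4 decimal places: 0.0324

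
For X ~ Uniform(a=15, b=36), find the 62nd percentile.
28.0200

We have X ~ Uniform(a=15, b=36).

We want to find x such that P(X ≤ x) = 0.62.

This is the 62nd percentile, which means 62% of values fall below this point.

Using the inverse CDF (quantile function):
x = F⁻¹(0.62) = 28.0200

Verification: P(X ≤ 28.0200) = 0.62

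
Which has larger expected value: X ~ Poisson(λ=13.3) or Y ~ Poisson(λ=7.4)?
X has larger mean (13.3000 > 7.4000)

Compute the expected value for each distribution:

X ~ Poisson(λ=13.3):
E[X] = 13.3000

Y ~ Poisson(λ=7.4):
E[Y] = 7.4000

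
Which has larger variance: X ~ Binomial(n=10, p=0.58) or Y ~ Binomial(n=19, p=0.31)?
Y has larger variance (4.0641 > 2.4360)

Compute the variance for each distribution:

X ~ Binomial(n=10, p=0.58):
Var(X) = 2.4360

Y ~ Binomial(n=19, p=0.31):
Var(Y) = 4.0641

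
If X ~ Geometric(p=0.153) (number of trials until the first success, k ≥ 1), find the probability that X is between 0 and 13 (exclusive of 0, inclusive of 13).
0.884526

We have X ~ Geometric(p=0.153) (number of trials until the first success, k ≥ 1).

To find P(0 < X ≤ 13), we use:
P(0 < X ≤ 13) = P(X ≤ 13) - P(X ≤ 0)
                 = F(13) - F(0)
                 = 0.884526 - 0.000000
                 = 0.884526

So there's approximately a 88.5% chance that X falls in this range.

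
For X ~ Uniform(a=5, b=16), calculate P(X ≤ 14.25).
0.840909

We have X ~ Uniform(a=5, b=16).

The CDF gives us P(X ≤ k).

Using the CDF:
P(X ≤ 14.25) = 0.840909

This means there's approximately a 84.1% chance that X is at most 14.25.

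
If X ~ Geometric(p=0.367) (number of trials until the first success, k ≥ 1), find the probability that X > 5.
0.101629

We have X ~ Geometric(p=0.367) (number of trials until the first success, k ≥ 1).

P(X > 5) = 1 - P(X ≤ 5)
                = 1 - F(5)
                = 1 - 0.898371
                = 0.101629

So there's approximately a 10.2% chance that X exceeds 5.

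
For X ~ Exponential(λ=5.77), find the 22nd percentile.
0.0431

We have X ~ Exponential(λ=5.77).

We want to find x such that P(X ≤ x) = 0.22.

This is the 22nd percentile, which means 22% of values fall below this point.

Using the inverse CDF (quantile function):
x = F⁻¹(0.22) = 0.0431

Verification: P(X ≤ 0.0431) = 0.22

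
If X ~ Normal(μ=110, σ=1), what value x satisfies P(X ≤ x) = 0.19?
109.1221

We have X ~ Normal(μ=110, σ=1).

We want to find x such that P(X ≤ x) = 0.19.

This is the 19th percentile, which means 19% of values fall below this point.

Using the inverse CDF (quantile function):
x = F⁻¹(0.19) = 109.1221

Verification: P(X ≤ 109.1221) = 0.19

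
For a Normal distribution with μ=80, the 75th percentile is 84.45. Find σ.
σ = 6.5976

For X ~ Normal(μ, σ), the p-th percentile satisfies x = μ + z_p × σ,
where z_p = Φ⁻¹(p) is the standard normal quantile.

Step 1: z_{0.75} = Φ⁻¹(0.75) = 0.6745

Step 2: Solve for σ:
84.45 = 80 + 0.6745 × σ
σ = (84.45 - 80) / 0.6745
σ = 4.45 / 0.6745
σ = 6.5976

Verification: μ + z × σ = 80 + 0.6745 × 6.5976 = 84.45 ✓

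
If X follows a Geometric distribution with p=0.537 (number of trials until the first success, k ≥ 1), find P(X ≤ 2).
0.785631

We have X ~ Geometric(p=0.537) (number of trials until the first success, k ≥ 1).

The CDF gives us P(X ≤ k).

Using the CDF:
P(X ≤ 2) = 0.785631

This means there's approximately a 78.6% chance that X is at most 2.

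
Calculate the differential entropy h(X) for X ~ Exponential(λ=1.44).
0.6354 nats

We have X ~ Exponential(λ=1.44).

The differential entropy measures the uncertainty or information content of the distribution.

For an Exponential distribution with λ=1.44:
h(X) = 0.6354 nats

(In bits, this would be 0.9166 bits.)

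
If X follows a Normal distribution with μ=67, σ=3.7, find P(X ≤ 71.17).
0.870134

We have X ~ Normal(μ=67, σ=3.7).

The CDF gives us P(X ≤ k).

Using the CDF:
P(X ≤ 71.17) = 0.870134

This means there's approximately a 87.0% chance that X is at most 71.17.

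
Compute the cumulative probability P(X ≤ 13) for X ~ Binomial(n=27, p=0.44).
0.736185

We have X ~ Binomial(n=27, p=0.44).

The CDF gives us P(X ≤ k).

Using the CDF:
P(X ≤ 13) = 0.736185

This means there's approximately a 73.6% chance that X is at most 13.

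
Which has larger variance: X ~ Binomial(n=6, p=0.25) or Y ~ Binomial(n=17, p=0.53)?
Y has larger variance (4.2347 > 1.1250)

Compute the variance for each distribution:

X ~ Binomial(n=6, p=0.25):
Var(X) = 1.1250

Y ~ Binomial(n=17, p=0.53):
Var(Y) = 4.2347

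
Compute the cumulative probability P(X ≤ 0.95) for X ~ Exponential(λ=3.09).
0.946896

We have X ~ Exponential(λ=3.09).

The CDF gives us P(X ≤ k).

Using the CDF:
P(X ≤ 0.95) = 0.946896

This means there's approximately a 94.7% chance that X is at most 0.95.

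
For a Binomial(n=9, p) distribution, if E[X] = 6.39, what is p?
p = 0.71

For a Binomial(n, p) distribution:
E[X] = n × p

Given n = 9 and E[X] = 6.39:
6.39 = 9 × p
p = 6.39 / 9 = 0.71

Verification: Binomial(9, 0.71) has E[X] = 6.39 ✓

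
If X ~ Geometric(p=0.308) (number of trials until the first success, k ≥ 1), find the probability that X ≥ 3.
0.478864

We have X ~ Geometric(p=0.308) (number of trials until the first success, k ≥ 1).

For discrete distributions, P(X ≥ 3) = 1 - P(X ≤ 2).

P(X ≤ 2) = 0.521136
P(X ≥ 3) = 1 - 0.521136 = 0.478864

So there's approximately a 47.9% chance that X is at least 3.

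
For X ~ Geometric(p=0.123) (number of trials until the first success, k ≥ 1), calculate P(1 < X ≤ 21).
0.813468

We have X ~ Geometric(p=0.123) (number of trials until the first success, k ≥ 1).

To find P(1 < X ≤ 21), we use:
P(1 < X ≤ 21) = P(X ≤ 21) - P(X ≤ 1)
                 = F(21) - F(1)
                 = 0.936468 - 0.123000
                 = 0.813468

So there's approximately a 81.3% chance that X falls in this range.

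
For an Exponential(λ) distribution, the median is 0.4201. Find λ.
λ = 1.6500

For X ~ Exponential(λ), the CDF is F(x) = 1 - e^(-λx).
The median m satisfies F(m) = 0.5:
1 - e^(-λm) = 0.5
e^(-λm) = 0.5
λm = ln(2)
m = ln(2) / λ

Given m = 0.4201:
λ = ln(2) / 0.4201 = 0.693147 / 0.4201 = 1.6500

Verification: ln(2) / 1.6500 = 0.4201 ✓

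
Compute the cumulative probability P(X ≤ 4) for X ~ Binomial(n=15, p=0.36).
0.322229

We have X ~ Binomial(n=15, p=0.36).

The CDF gives us P(X ≤ k).

Using the CDF:
P(X ≤ 4) = 0.322229

This means there's approximately a 32.2% chance that X is at most 4.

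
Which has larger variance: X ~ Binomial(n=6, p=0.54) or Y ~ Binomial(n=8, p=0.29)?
Y has larger variance (1.6472 > 1.4904)

Compute the variance for each distribution:

X ~ Binomial(n=6, p=0.54):
Var(X) = 1.4904

Y ~ Binomial(n=8, p=0.29):
Var(Y) = 1.6472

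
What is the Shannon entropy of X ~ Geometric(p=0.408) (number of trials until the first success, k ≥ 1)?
1.6572 nats

We have X ~ Geometric(p=0.408) (number of trials until the first success, k ≥ 1).

The Shannon entropy measures the uncertainty or information content of the distribution.

For a Geometric distribution with p=0.408 (number of trials until the first success, k ≥ 1):
H(X) = 1.6572 nats

(In bits, this would be 2.3908 bits.)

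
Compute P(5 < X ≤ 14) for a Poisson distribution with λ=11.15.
0.808618

We have X ~ Poisson(λ=11.15).

To find P(5 < X ≤ 14), we use:
P(5 < X ≤ 14) = P(X ≤ 14) - P(X ≤ 5)
                 = F(14) - F(5)
                 = 0.842910 - 0.034292
                 = 0.808618

So there's approximately a 80.9% chance that X falls in this range.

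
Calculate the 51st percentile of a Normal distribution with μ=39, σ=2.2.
39.0552

We have X ~ Normal(μ=39, σ=2.2).

We want to find x such that P(X ≤ x) = 0.51.

This is the 51st percentile, which means 51% of values fall below this point.

Using the inverse CDF (quantile function):
x = F⁻¹(0.51) = 39.0552

Verification: P(X ≤ 39.0552) = 0.51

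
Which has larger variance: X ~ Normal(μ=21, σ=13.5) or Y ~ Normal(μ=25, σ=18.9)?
Y has larger variance (357.2100 > 182.2500)

Compute the variance for each distribution:

X ~ Normal(μ=21, σ=13.5):
Var(X) = 182.2500

Y ~ Normal(μ=25, σ=18.9):
Var(Y) = 357.2100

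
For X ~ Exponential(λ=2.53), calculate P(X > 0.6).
0.219150

We have X ~ Exponential(λ=2.53).

P(X > 0.6) = 1 - P(X ≤ 0.6)
                = 1 - F(0.6)
                = 1 - 0.780850
                = 0.219150

So there's approximately a 21.9% chance that X exceeds 0.6.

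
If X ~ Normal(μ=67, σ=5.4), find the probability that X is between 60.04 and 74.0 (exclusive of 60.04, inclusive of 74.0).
0.803845

We have X ~ Normal(μ=67, σ=5.4).

To find P(60.04 < X ≤ 74.0), we use:
P(60.04 < X ≤ 74.0) = P(X ≤ 74.0) - P(X ≤ 60.04)
                 = F(74.0) - F(60.04)
                 = 0.902563 - 0.098718
                 = 0.803845

So there's approximately a 80.4% chance that X falls in this range.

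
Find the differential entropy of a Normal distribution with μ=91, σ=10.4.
3.7607 nats

We have X ~ Normal(μ=91, σ=10.4).

The differential entropy measures the uncertainty or information content of the distribution.

For a Normal distribution with μ=91, σ=10.4:
h(X) = 3.7607 nats

(In bits, this would be 5.4256 bits.)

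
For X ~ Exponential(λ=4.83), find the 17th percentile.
0.0386

We have X ~ Exponential(λ=4.83).

We want to find x such that P(X ≤ x) = 0.17.

This is the 17th percentile, which means 17% of values fall below this point.

Using the inverse CDF (quantile function):
x = F⁻¹(0.17) = 0.0386

Verification: P(X ≤ 0.0386) = 0.17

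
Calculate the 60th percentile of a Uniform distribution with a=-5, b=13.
5.8000

We have X ~ Uniform(a=-5, b=13).

We want to find x such that P(X ≤ x) = 0.6.

This is the 60th percentile, which means 60% of values fall below this point.

Using the inverse CDF (quantile function):
x = F⁻¹(0.6) = 5.8000

Verification: P(X ≤ 5.8000) = 0.6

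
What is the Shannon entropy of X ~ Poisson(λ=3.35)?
1.9915 nats

We have X ~ Poisson(λ=3.35).

The Shannon entropy measures the uncertainty or information content of the distribution.

For a Poisson distribution with λ=3.35:
H(X) = 1.9915 nats

(In bits, this would be 2.8732 bits.)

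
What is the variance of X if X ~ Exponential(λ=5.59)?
0.0320

We have X ~ Exponential(λ=5.59).

For an Exponential distribution with λ=5.59:
Var(X) = 0.0320

The variance measures the spread of the distribution around the mean.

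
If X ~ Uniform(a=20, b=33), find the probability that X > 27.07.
0.456154

We have X ~ Uniform(a=20, b=33).

P(X > 27.07) = 1 - P(X ≤ 27.07)
                = 1 - F(27.07)
                = 1 - 0.543846
                = 0.456154

So there's approximately a 45.6% chance that X exceeds 27.07.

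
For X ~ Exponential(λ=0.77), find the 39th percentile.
0.6419

We have X ~ Exponential(λ=0.77).

We want to find x such that P(X ≤ x) = 0.39.

This is the 39th percentile, which means 39% of values fall below this point.

Using the inverse CDF (quantile function):
x = F⁻¹(0.39) = 0.6419

Verification: P(X ≤ 0.6419) = 0.39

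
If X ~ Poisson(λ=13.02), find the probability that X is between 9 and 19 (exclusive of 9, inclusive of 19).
0.792291

We have X ~ Poisson(λ=13.02).

To find P(9 < X ≤ 19), we use:
P(9 < X ≤ 19) = P(X ≤ 19) - P(X ≤ 9)
                 = F(19) - F(9)
                 = 0.956786 - 0.164495
                 = 0.792291

So there's approximately a 79.2% chance that X falls in this range.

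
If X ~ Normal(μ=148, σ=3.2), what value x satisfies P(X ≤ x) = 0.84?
151.1823

We have X ~ Normal(μ=148, σ=3.2).

We want to find x such that P(X ≤ x) = 0.84.

This is the 84th percentile, which means 84% of values fall below this point.

Using the inverse CDF (quantile function):
x = F⁻¹(0.84) = 151.1823

Verification: P(X ≤ 151.1823) = 0.84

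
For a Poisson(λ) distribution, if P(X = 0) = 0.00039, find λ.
λ = 7.8494

For a Poisson(λ) distribution, the PMF at 0 is:
P(X = 0) = λ^0 e^(-λ) / 0! = e^(-λ)

Given P(X = 0) = 0.00039:
e^(-λ) = 0.00039
-λ = ln(0.00039)
λ = -ln(0.00039) = 7.8494

Verification: e^(-7.8494) = 0.00039 ✓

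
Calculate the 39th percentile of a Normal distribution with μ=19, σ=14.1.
15.0616

We have X ~ Normal(μ=19, σ=14.1).

We want to find x such that P(X ≤ x) = 0.39.

This is the 39th percentile, which means 39% of values fall below this point.

Using the inverse CDF (quantile function):
x = F⁻¹(0.39) = 15.0616

Verification: P(X ≤ 15.0616) = 0.39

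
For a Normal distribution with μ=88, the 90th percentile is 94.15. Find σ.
σ = 4.7989

For X ~ Normal(μ, σ), the p-th percentile satisfies x = μ + z_p × σ,
where z_p = Φ⁻¹(p) is the standard normal quantile.

Step 1: z_{0.9} = Φ⁻¹(0.9) = 1.2816

Step 2: Solve for σ:
94.15 = 88 + 1.2816 × σ
σ = (94.15 - 88) / 1.2816
σ = 6.15 / 1.2816
σ = 4.7989

Verification: μ + z × σ = 88 + 1.2816 × 4.7989 = 94.15 ✓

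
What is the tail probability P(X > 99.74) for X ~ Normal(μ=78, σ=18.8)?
0.123762

We have X ~ Normal(μ=78, σ=18.8).

P(X > 99.74) = 1 - P(X ≤ 99.74)
                = 1 - F(99.74)
                = 1 - 0.876238
                = 0.123762

So there's approximately a 12.4% chance that X exceeds 99.74.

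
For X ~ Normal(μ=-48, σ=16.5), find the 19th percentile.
-62.4853

We have X ~ Normal(μ=-48, σ=16.5).

We want to find x such that P(X ≤ x) = 0.19.

This is the 19th percentile, which means 19% of values fall below this point.

Using the inverse CDF (quantile function):
x = F⁻¹(0.19) = -62.4853

Verification: P(X ≤ -62.4853) = 0.19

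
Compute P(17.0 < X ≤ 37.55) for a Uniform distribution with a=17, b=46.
0.708621

We have X ~ Uniform(a=17, b=46).

To find P(17.0 < X ≤ 37.55), we use:
P(17.0 < X ≤ 37.55) = P(X ≤ 37.55) - P(X ≤ 17.0)
                 = F(37.55) - F(17.0)
                 = 0.708621 - 0.000000
                 = 0.708621

So there's approximately a 70.9% chance that X falls in this range.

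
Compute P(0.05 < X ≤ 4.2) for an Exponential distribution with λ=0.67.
0.907090

We have X ~ Exponential(λ=0.67).

To find P(0.05 < X ≤ 4.2), we use:
P(0.05 < X ≤ 4.2) = P(X ≤ 4.2) - P(X ≤ 0.05)
                 = F(4.2) - F(0.05)
                 = 0.940035 - 0.032945
                 = 0.907090

So there's approximately a 90.7% chance that X falls in this range.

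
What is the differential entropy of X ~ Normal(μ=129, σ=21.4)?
4.4823 nats

We have X ~ Normal(μ=129, σ=21.4).

The differential entropy measures the uncertainty or information content of the distribution.

For a Normal distribution with μ=129, σ=21.4:
h(X) = 4.4823 nats

(In bits, this would be 6.4666 bits.)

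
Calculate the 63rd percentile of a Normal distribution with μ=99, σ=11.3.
102.7499

We have X ~ Normal(μ=99, σ=11.3).

We want to find x such that P(X ≤ x) = 0.63.

This is the 63rd percentile, which means 63% of values fall below this point.

Using the inverse CDF (quantile function):
x = F⁻¹(0.63) = 102.7499

Verification: P(X ≤ 102.7499) = 0.63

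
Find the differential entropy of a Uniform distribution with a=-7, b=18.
3.2189 nats

We have X ~ Uniform(a=-7, b=18).

The differential entropy measures the uncertainty or information content of the distribution.

For a Uniform distribution with a=-7, b=18:
h(X) = 3.2189 nats

(In bits, this would be 4.6439 bits.)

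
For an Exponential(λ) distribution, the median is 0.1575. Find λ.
λ = 4.4009

For X ~ Exponential(λ), the CDF is F(x) = 1 - e^(-λx).
The median m satisfies F(m) = 0.5:
1 - e^(-λm) = 0.5
e^(-λm) = 0.5
λm = ln(2)
m = ln(2) / λ

Given m = 0.1575:
λ = ln(2) / 0.1575 = 0.693147 / 0.1575 = 4.4009

Verification: ln(2) / 4.4009 = 0.1575 ✓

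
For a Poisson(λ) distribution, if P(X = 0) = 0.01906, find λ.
λ = 3.9602

For a Poisson(λ) distribution, the PMF at 0 is:
P(X = 0) = λ^0 e^(-λ) / 0! = e^(-λ)

Given P(X = 0) = 0.01906:
e^(-λ) = 0.01906
-λ = ln(0.01906)
λ = -ln(0.01906) = 3.9602

Verification: e^(-3.9602) = 0.01906 ✓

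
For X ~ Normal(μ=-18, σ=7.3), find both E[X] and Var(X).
E[X] = -18.0000, Var(X) = 53.2900

We have X ~ Normal(μ=-18, σ=7.3).

For a Normal distribution with μ=-18, σ=7.3:

Expected value:
E[X] = -18.0000

Variance:
Var(X) = 53.2900

Standard deviation:
σ = √Var(X) = 7.3000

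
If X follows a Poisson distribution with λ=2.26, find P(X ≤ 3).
0.807429

We have X ~ Poisson(λ=2.26).

The CDF gives us P(X ≤ k).

Using the CDF:
P(X ≤ 3) = 0.807429

This means there's approximately a 80.7% chance that X is at most 3.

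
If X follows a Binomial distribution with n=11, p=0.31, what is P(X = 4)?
0.226936

We have X ~ Binomial(n=11, p=0.31).

For a Binomial distribution, the PMF gives us the probability of each outcome.

Using the PMF formula:
P(X = 4) = 0.226936

Rounded to 4 decimal places: 0.2269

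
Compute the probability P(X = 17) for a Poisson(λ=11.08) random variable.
0.024781

We have X ~ Poisson(λ=11.08).

For a Poisson distribution, the PMF gives us the probability of each outcome.

Using the PMF formula:
P(X = 17) = 0.024781

Rounded to 4 decimal places: 0.0248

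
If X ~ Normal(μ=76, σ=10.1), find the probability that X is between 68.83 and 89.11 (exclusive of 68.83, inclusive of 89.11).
0.663977

We have X ~ Normal(μ=76, σ=10.1).

To find P(68.83 < X ≤ 89.11), we use:
P(68.83 < X ≤ 89.11) = P(X ≤ 89.11) - P(X ≤ 68.83)
                 = F(89.11) - F(68.83)
                 = 0.902860 - 0.238883
                 = 0.663977

So there's approximately a 66.4% chance that X falls in this range.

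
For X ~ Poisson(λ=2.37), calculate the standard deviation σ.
1.5395

We have X ~ Poisson(λ=2.37).

For a Poisson distribution with λ=2.37:
σ = √Var(X) = 1.5395

The standard deviation is the square root of the variance.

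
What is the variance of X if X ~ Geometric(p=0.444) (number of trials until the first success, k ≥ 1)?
2.8204

We have X ~ Geometric(p=0.444) (number of trials until the first success, k ≥ 1).

For a Geometric distribution with p=0.444 (number of trials until the first success, k ≥ 1):
Var(X) = 2.8204

The variance measures the spread of the distribution around the mean.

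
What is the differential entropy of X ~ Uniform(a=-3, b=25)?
3.3322 nats

We have X ~ Uniform(a=-3, b=25).

The differential entropy measures the uncertainty or information content of the distribution.

For a Uniform distribution with a=-3, b=25:
h(X) = 3.3322 nats

(In bits, this would be 4.8074 bits.)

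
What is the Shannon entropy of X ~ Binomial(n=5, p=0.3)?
1.4136 nats

We have X ~ Binomial(n=5, p=0.3).

The Shannon entropy measures the uncertainty or information content of the distribution.

For a Binomial distribution with n=5, p=0.3:
H(X) = 1.4136 nats

(In bits, this would be 2.0394 bits.)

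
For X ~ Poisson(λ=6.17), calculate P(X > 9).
0.096124

We have X ~ Poisson(λ=6.17).

P(X > 9) = 1 - P(X ≤ 9)
                = 1 - F(9)
                = 1 - 0.903876
                = 0.096124

So there's approximately a 9.6% chance that X exceeds 9.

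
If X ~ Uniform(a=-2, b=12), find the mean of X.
5.0000

We have X ~ Uniform(a=-2, b=12).

For a Uniform distribution with a=-2, b=12:
E[X] = 5.0000

This is the expected (average) value of X.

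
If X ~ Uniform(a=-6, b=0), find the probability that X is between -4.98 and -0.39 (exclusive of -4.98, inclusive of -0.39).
0.765000

We have X ~ Uniform(a=-6, b=0).

To find P(-4.98 < X ≤ -0.39), we use:
P(-4.98 < X ≤ -0.39) = P(X ≤ -0.39) - P(X ≤ -4.98)
                 = F(-0.39) - F(-4.98)
                 = 0.935000 - 0.170000
                 = 0.765000

So there's approximately a 76.5% chance that X falls in this range.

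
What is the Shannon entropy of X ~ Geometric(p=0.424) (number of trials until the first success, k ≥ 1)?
1.6074 nats

We have X ~ Geometric(p=0.424) (number of trials until the first success, k ≥ 1).

The Shannon entropy measures the uncertainty or information content of the distribution.

For a Geometric distribution with p=0.424 (number of trials until the first success, k ≥ 1):
H(X) = 1.6074 nats

(In bits, this would be 2.3190 bits.)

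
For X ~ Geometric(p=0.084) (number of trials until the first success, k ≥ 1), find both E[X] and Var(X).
E[X] = 11.9048, Var(X) = 129.8186

We have X ~ Geometric(p=0.084) (number of trials until the first success, k ≥ 1).

For a Geometric distribution with p=0.084 (number of trials until the first success, k ≥ 1):

Expected value:
E[X] = 11.9048

Variance:
Var(X) = 129.8186

Standard deviation:
σ = √Var(X) = 11.3938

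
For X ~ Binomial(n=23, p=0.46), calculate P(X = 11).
0.162205

We have X ~ Binomial(n=23, p=0.46).

For a Binomial distribution, the PMF gives us the probability of each outcome.

Using the PMF formula:
P(X = 11) = 0.162205

Rounded to 4 decimal places: 0.1622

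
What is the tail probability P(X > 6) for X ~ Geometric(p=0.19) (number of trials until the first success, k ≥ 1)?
0.282430

We have X ~ Geometric(p=0.19) (number of trials until the first success, k ≥ 1).

P(X > 6) = 1 - P(X ≤ 6)
                = 1 - F(6)
                = 1 - 0.717570
                = 0.282430

So there's approximately a 28.2% chance that X exceeds 6.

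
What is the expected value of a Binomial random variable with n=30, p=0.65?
19.5000

We have X ~ Binomial(n=30, p=0.65).

For a Binomial distribution with n=30, p=0.65:
E[X] = 19.5000

This is the expected (average) value of X.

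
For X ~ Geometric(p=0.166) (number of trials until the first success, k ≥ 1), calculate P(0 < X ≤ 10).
0.837198

We have X ~ Geometric(p=0.166) (number of trials until the first success, k ≥ 1).

To find P(0 < X ≤ 10), we use:
P(0 < X ≤ 10) = P(X ≤ 10) - P(X ≤ 0)
                 = F(10) - F(0)
                 = 0.837198 - 0.000000
                 = 0.837198

So there's approximately a 83.7% chance that X falls in this range.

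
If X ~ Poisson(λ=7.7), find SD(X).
2.7749

We have X ~ Poisson(λ=7.7).

For a Poisson distribution with λ=7.7:
σ = √Var(X) = 2.7749

The standard deviation is the square root of the variance.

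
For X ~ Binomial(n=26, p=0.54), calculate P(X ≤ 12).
0.271575

We have X ~ Binomial(n=26, p=0.54).

The CDF gives us P(X ≤ k).

Using the CDF:
P(X ≤ 12) = 0.271575

This means there's approximately a 27.2% chance that X is at most 12.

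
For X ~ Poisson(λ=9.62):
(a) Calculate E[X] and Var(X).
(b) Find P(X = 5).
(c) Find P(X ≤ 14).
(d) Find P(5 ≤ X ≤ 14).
(a) E[X] = 9.6200, Var(X) = 9.6200
(b) P(X = 5) = 0.045581
(c) P(X ≤ 14) = 0.934840
(d) P(5 ≤ X ≤ 14) = 0.897522

We have X ~ Poisson(λ=9.62).

(a) Moments:
E[X] = 9.6200
Var(X) = 9.6200
σ = √Var(X) = 3.1016

(b) Point probability using PMF:
P(X = 5) = 0.045581

(c) Cumulative probability using CDF:
P(X ≤ 14) = F(14) = 0.934840

(d) Range probability:
P(5 ≤ X ≤ 14) = P(X ≤ 14) - P(X ≤ 4)
                   = F(14) - F(4)
                   = 0.934840 - 0.037318
                   = 0.897522

This means approximately 89.8% of outcomes fall in the interval [5, 14].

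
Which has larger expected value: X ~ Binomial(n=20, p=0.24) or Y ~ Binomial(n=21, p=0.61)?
Y has larger mean (12.8100 > 4.8000)

Compute the expected value for each distribution:

X ~ Binomial(n=20, p=0.24):
E[X] = 4.8000

Y ~ Binomial(n=21, p=0.61):
E[Y] = 12.8100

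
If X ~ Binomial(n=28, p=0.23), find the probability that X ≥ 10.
0.088836

We have X ~ Binomial(n=28, p=0.23).

For discrete distributions, P(X ≥ 10) = 1 - P(X ≤ 9).

P(X ≤ 9) = 0.911164
P(X ≥ 10) = 1 - 0.911164 = 0.088836

So there's approximately a 8.9% chance that X is at least 10.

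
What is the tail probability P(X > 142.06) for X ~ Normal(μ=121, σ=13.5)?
0.059380

We have X ~ Normal(μ=121, σ=13.5).

P(X > 142.06) = 1 - P(X ≤ 142.06)
                = 1 - F(142.06)
                = 1 - 0.940620
                = 0.059380

So there's approximately a 5.9% chance that X exceeds 142.06.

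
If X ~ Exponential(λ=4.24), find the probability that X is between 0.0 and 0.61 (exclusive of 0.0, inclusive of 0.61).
0.924709

We have X ~ Exponential(λ=4.24).

To find P(0.0 < X ≤ 0.61), we use:
P(0.0 < X ≤ 0.61) = P(X ≤ 0.61) - P(X ≤ 0.0)
                 = F(0.61) - F(0.0)
                 = 0.924709 - 0.000000
                 = 0.924709

So there's approximately a 92.5% chance that X falls in this range.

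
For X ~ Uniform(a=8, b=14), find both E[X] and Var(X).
E[X] = 11.0000, Var(X) = 3.0000

We have X ~ Uniform(a=8, b=14).

For a Uniform distribution with a=8, b=14:

Expected value:
E[X] = 11.0000

Variance:
Var(X) = 3.0000

Standard deviation:
σ = √Var(X) = 1.7321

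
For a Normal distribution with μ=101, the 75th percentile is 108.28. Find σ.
σ = 10.7933

For X ~ Normal(μ, σ), the p-th percentile satisfies x = μ + z_p × σ,
where z_p = Φ⁻¹(p) is the standard normal quantile.

Step 1: z_{0.75} = Φ⁻¹(0.75) = 0.6745

Step 2: Solve for σ:
108.28 = 101 + 0.6745 × σ
σ = (108.28 - 101) / 0.6745
σ = 7.28 / 0.6745
σ = 10.7933

Verification: μ + z × σ = 101 + 0.6745 × 10.7933 = 108.28 ✓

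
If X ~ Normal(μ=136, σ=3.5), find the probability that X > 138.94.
0.200454

We have X ~ Normal(μ=136, σ=3.5).

P(X > 138.94) = 1 - P(X ≤ 138.94)
                = 1 - F(138.94)
                = 1 - 0.799546
                = 0.200454

So there's approximately a 20.0% chance that X exceeds 138.94.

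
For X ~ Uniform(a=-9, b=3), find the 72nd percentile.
-0.3600

We have X ~ Uniform(a=-9, b=3).

We want to find x such that P(X ≤ x) = 0.72.

This is the 72nd percentile, which means 72% of values fall below this point.

Using the inverse CDF (quantile function):
x = F⁻¹(0.72) = -0.3600

Verification: P(X ≤ -0.3600) = 0.72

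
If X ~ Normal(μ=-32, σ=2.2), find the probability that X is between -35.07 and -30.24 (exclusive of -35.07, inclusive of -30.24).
0.706705

We have X ~ Normal(μ=-32, σ=2.2).

To find P(-35.07 < X ≤ -30.24), we use:
P(-35.07 < X ≤ -30.24) = P(X ≤ -30.24) - P(X ≤ -35.07)
                 = F(-30.24) - F(-35.07)
                 = 0.788145 - 0.081439
                 = 0.706705

So there's approximately a 70.7% chance that X falls in this range.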